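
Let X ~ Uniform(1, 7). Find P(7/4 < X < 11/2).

P(7/4 < X < 11/2) = ∫_{7/4}^{11/2} f(x) dx
where f(x) = \frac{1}{6}
= \frac{5}{8}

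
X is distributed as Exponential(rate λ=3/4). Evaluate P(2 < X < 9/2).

P(2 < X < 9/2) = ∫_{2}^{9/2} f(x) dx
where f(x) = \frac{3 e^{- \frac{3 x}{4}}}{4}
= - \frac{1}{e^{\frac{27}{8}}} + e^{- \frac{3}{2}}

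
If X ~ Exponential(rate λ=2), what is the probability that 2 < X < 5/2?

P(2 < X < 5/2) = ∫_{2}^{5/2} f(x) dx
where f(x) = 2 e^{- 2 x}
= - \frac{1 - e}{e^{5}}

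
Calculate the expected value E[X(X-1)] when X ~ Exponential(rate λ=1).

E[X(X-1)] = E[X² - X] = E[X²] - E[X]
E[X] = 1
E[X²] = Var(X) + (E[X])² = 1 + (1)² = 2
E[X(X-1)] = 2 - 1 = 1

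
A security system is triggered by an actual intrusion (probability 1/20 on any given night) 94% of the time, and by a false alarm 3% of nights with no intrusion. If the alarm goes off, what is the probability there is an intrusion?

Let D = the rare event, + = positive/flagged.
P(D) = 1/20
P(+|D) = 94/100 = 47/50
P(+|D') = 3/100
P(+) = P(+|D)P(D) + P(+|D')P(D')
     = \frac{47}{50} × \frac{1}{20} + \frac{3}{100} × \frac{19}{20}
     = \frac{151}{2000}
P(D|+) = P(+|D)P(D)/P(+) = \frac{94}{151}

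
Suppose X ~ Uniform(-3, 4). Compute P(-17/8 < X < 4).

P(-17/8 < X < 4) = ∫_{-17/8}^{4} f(x) dx
where f(x) = \frac{1}{7}
= \frac{7}{8}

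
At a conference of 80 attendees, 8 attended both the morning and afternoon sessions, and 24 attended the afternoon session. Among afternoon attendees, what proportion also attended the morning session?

P(A ∩ B) = 8/80 = 1/10
P(B) = 24/80 = 3/10
P(A|B) = P(A ∩ B) / P(B) = (1/10) / (3/10) = 1/3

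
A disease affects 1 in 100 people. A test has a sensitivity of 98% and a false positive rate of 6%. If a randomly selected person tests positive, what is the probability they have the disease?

Let D = the rare event, + = positive/flagged.
P(D) = 1/100
P(+|D) = 98/100 = 49/50
P(+|D') = 6/100 = 3/50
P(+) = P(+|D)P(D) + P(+|D')P(D')
     = \frac{49}{50} × \frac{1}{100} + \frac{3}{50} × \frac{99}{100}
     = \frac{173}{2500}
P(D|+) = P(+|D)P(D)/P(+) = \frac{49}{346}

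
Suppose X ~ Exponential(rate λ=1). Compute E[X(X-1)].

E[X(X-1)] = E[X² - X] = E[X²] - E[X]
E[X] = 1
E[X²] = Var(X) + (E[X])² = 1 + (1)² = 2
E[X(X-1)] = 2 - 1 = 1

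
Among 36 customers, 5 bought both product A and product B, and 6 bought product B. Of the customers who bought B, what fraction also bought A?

P(A ∩ B) = 5/36
P(B) = 6/36 = 1/6
P(A|B) = P(A ∩ B) / P(B) = (5/36) / (1/6) = 5/6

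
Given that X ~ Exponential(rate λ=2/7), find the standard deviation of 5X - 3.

For X ~ Exponential(rate λ=2/7):
Var(X) = \frac{49}{4}
SD(X) = √(Var(X)) = √(\frac{49}{4}) = \frac{7}{2}
SD(5X - 3) = |5| × SD(X) = 5 × \frac{7}{2} = \frac{35}{2}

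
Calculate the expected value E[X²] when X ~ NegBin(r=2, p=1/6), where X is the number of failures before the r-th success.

Using the identity E[X²] = Var(X) + (E[X])²:
E[X] = 10
Var(X) = 60
E[X²] = 60 + (10)²
= 160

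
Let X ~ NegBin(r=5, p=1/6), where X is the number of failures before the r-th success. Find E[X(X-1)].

E[X(X-1)] = E[X² - X] = E[X²] - E[X]
E[X] = 25
E[X²] = Var(X) + (E[X])² = 150 + (25)² = 775
E[X(X-1)] = 775 - 25 = 750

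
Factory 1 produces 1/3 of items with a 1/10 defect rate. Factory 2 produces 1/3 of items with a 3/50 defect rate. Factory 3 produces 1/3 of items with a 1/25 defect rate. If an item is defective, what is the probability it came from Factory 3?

Using Bayes' theorem:
P(F1) = 1/3, P(D|F1) = 1/10
P(F2) = 1/3, P(D|F2) = 3/50
P(F3) = 1/3, P(D|F3) = 1/25
P(D) = P(D|F1)P(F1) + P(D|F2)P(F2) + P(D|F3)P(F3)
     = \frac{1}{15}
P(F3|D) = P(D|F3)P(F3) / P(D)
= \frac{1}{5}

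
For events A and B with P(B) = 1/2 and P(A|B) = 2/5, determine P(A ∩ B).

By definition, P(A|B) = P(A ∩ B) / P(B)
So P(A ∩ B) = P(A|B) × P(B)
= 2/5 × 1/2
= 1/5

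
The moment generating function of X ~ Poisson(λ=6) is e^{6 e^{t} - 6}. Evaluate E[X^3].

To find E[X^3], compute M^(3)(0):
M^(1)(t) = 6 e^{t} e^{6 e^{t} - 6}
M^(2)(t) = 36 e^{2 t} e^{6 e^{t} - 6} + 6 e^{t} e^{6 e^{t} - 6}
M^(3)(t) = 216 e^{3 t} e^{6 e^{t} - 6} + 108 e^{2 t} e^{6 e^{t} - 6} + 6 e^{t} e^{6 e^{t} - 6}
M^(3)(0) = 330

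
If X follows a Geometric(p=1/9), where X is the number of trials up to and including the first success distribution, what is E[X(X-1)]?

E[X(X-1)] = E[X² - X] = E[X²] - E[X]
E[X] = 9
E[X²] = Var(X) + (E[X])² = 72 + (9)² = 153
E[X(X-1)] = 153 - 9 = 144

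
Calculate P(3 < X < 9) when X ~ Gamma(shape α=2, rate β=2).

P(3 < X < 9) = ∫_{3}^{9} f(x) dx
where f(x) = 4 x e^{- 2 x}
= \frac{-19 + 7 e^{12}}{e^{18}}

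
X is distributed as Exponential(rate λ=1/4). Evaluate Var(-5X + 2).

For X ~ Exponential(rate λ=1/4):
Var(X) = 16
Var(-5X + 2) = (-5)² × Var(X) = 25 × 16 = 400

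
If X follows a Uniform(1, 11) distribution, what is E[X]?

For X ~ Uniform(1, 11), the expected value is:
E[X] = 6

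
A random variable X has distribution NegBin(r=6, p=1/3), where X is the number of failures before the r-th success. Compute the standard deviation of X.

For X ~ NegBin(r=6, p=1/3), where X is the number of failures before the r-th success:
Var(X) = 36
SD(X) = √(Var(X)) = √(36) = 6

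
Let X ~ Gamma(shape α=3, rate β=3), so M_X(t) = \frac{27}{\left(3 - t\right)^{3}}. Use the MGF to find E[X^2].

To find E[X^2], compute M^(2)(0):
M^(1)(t) = \frac{81}{\left(3 - t\right)^{4}}
M^(2)(t) = \frac{324}{\left(3 - t\right)^{5}}
M^(2)(0) = \frac{4}{3}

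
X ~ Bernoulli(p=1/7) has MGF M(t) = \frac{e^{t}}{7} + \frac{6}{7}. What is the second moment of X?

To find E[X^2], compute M^(2)(0):
M^(1)(t) = \frac{e^{t}}{7}
M^(2)(t) = \frac{e^{t}}{7}
M^(2)(0) = \frac{1}{7}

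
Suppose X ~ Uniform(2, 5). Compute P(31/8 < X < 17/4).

P(31/8 < X < 17/4) = ∫_{31/8}^{17/4} f(x) dx
where f(x) = \frac{1}{3}
= \frac{1}{8}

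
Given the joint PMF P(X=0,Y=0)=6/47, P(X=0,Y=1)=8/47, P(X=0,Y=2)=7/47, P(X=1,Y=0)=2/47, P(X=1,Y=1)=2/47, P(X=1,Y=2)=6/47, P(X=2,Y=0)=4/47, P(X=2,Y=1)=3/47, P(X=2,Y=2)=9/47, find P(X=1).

P(X=1) = P(X=1,Y=0) + P(X=1,Y=1) + P(X=1,Y=2)
= 2/47 + 2/47 + 6/47
= 10/47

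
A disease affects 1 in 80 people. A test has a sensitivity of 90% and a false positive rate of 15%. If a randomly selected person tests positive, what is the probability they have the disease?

Let D = the rare event, + = positive/flagged.
P(D) = 1/80
P(+|D) = 90/100 = 9/10
P(+|D') = 15/100 = 3/20
P(+) = P(+|D)P(D) + P(+|D')P(D')
     = \frac{9}{10} × \frac{1}{80} + \frac{3}{20} × \frac{79}{80}
     = \frac{51}{320}
P(D|+) = P(+|D)P(D)/P(+) = \frac{6}{85}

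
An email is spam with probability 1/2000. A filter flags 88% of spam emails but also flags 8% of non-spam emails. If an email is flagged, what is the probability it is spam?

Let D = the rare event, + = positive/flagged.
P(D) = 1/2000
P(+|D) = 88/100 = 22/25
P(+|D') = 8/100 = 2/25
P(+) = P(+|D)P(D) + P(+|D')P(D')
     = \frac{22}{25} × \frac{1}{2000} + \frac{2}{25} × \frac{1999}{2000}
     = \frac{201}{2500}
P(D|+) = P(+|D)P(D)/P(+) = \frac{11}{2010}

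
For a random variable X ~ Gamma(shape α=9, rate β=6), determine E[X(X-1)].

E[X(X-1)] = E[X² - X] = E[X²] - E[X]
E[X] = \frac{3}{2}
E[X²] = Var(X) + (E[X])² = \frac{1}{4} + (\frac{3}{2})² = \frac{5}{2}
E[X(X-1)] = \frac{5}{2} - \frac{3}{2} = 1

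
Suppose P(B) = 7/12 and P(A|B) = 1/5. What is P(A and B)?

By definition, P(A|B) = P(A ∩ B) / P(B)
So P(A ∩ B) = P(A|B) × P(B)
= 1/5 × 7/12
= 7/60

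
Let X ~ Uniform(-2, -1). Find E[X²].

Using the identity E[X²] = Var(X) + (E[X])²:
E[X] = - \frac{3}{2}
Var(X) = \frac{1}{12}
E[X²] = \frac{1}{12} + (- \frac{3}{2})²
= \frac{7}{3}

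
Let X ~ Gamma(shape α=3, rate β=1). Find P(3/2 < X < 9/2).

P(3/2 < X < 9/2) = ∫_{3/2}^{9/2} f(x) dx
where f(x) = \frac{x^{2} e^{- x}}{2}
= \frac{-125 + 29 e^{3}}{8 e^{\frac{9}{2}}}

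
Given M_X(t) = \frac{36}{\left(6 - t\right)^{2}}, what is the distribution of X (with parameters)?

The MGF M(t) = \frac{36}{\left(6 - t\right)^{2}} is the standard form for the Gamma distribution.
Comparing with the known MGF formula identifies: Gamma(shape α=2, rate β=6)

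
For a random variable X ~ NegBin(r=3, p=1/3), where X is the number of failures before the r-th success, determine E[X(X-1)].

E[X(X-1)] = E[X² - X] = E[X²] - E[X]
E[X] = 6
E[X²] = Var(X) + (E[X])² = 18 + (6)² = 54
E[X(X-1)] = 54 - 6 = 48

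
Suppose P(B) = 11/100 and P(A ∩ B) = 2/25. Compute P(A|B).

P(A|B) = P(A ∩ B) / P(B)
= (2/25) / (11/100)
= 8/11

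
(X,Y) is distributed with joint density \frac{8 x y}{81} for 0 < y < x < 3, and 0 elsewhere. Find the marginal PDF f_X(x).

f_X(x) = ∫_0^x \frac{8 x y}{81} dy = \frac{4 x^{3}}{81}
for 0 < x < 3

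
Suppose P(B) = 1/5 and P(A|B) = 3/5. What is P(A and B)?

By definition, P(A|B) = P(A ∩ B) / P(B)
So P(A ∩ B) = P(A|B) × P(B)
= 3/5 × 1/5
= 3/25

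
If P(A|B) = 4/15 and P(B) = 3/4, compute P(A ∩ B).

By definition, P(A|B) = P(A ∩ B) / P(B)
So P(A ∩ B) = P(A|B) × P(B)
= 4/15 × 3/4
= 1/5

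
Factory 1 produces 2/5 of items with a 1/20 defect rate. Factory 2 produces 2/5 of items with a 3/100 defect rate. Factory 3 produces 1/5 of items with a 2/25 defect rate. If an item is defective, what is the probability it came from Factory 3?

Using Bayes' theorem:
P(F1) = 2/5, P(D|F1) = 1/20
P(F2) = 2/5, P(D|F2) = 3/100
P(F3) = 1/5, P(D|F3) = 2/25
P(D) = P(D|F1)P(F1) + P(D|F2)P(F2) + P(D|F3)P(F3)
     = \frac{6}{125}
P(F3|D) = P(D|F3)P(F3) / P(D)
= \frac{1}{3}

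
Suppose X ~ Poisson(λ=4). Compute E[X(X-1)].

E[X(X-1)] = E[X² - X] = E[X²] - E[X]
E[X] = 4
E[X²] = Var(X) + (E[X])² = 4 + (4)² = 20
E[X(X-1)] = 20 - 4 = 16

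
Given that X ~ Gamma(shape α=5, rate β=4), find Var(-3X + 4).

For X ~ Gamma(shape α=5, rate β=4):
Var(X) = \frac{5}{16}
Var(-3X + 4) = (-3)² × Var(X) = 9 × \frac{5}{16} = \frac{45}{16}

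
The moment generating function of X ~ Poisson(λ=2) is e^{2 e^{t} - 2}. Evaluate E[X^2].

To find E[X^2], compute M^(2)(0):
M^(1)(t) = 2 e^{t} e^{2 e^{t} - 2}
M^(2)(t) = 4 e^{2 t} e^{2 e^{t} - 2} + 2 e^{t} e^{2 e^{t} - 2}
M^(2)(0) = 6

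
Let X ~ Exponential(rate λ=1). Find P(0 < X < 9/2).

P(0 < X < 9/2) = ∫_{0}^{9/2} f(x) dx
where f(x) = e^{- x}
= 1 - e^{- \frac{9}{2}}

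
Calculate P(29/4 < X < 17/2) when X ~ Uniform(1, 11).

P(29/4 < X < 17/2) = ∫_{29/4}^{17/2} f(x) dx
where f(x) = \frac{1}{10}
= \frac{1}{8}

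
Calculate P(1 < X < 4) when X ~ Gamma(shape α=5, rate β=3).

P(1 < X < 4) = ∫_{1}^{4} f(x) dx
where f(x) = \frac{81 x^{4} e^{- 3 x}}{8}
= \frac{-9896 + 131 e^{9}}{8 e^{12}}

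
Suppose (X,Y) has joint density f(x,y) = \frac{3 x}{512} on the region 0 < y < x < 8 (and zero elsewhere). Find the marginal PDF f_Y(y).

f_Y(y) = ∫_y^8 \frac{3 x}{512} dx = \frac{3}{16} - \frac{3 y^{2}}{1024}
for 0 < y < 8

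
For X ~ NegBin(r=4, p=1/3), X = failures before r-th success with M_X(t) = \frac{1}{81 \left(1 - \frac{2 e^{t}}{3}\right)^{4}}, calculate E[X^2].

To find E[X^2], compute M^(2)(0):
M^(1)(t) = \frac{8 e^{t}}{243 \left(1 - \frac{2 e^{t}}{3}\right)^{5}}
M^(2)(t) = \frac{8 e^{t}}{243 \left(1 - \frac{2 e^{t}}{3}\right)^{5}} + \frac{80 e^{2 t}}{729 \left(1 - \frac{2 e^{t}}{3}\right)^{6}}
M^(2)(0) = 88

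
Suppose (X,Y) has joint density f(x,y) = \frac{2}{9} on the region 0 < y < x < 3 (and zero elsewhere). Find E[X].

f_X(x) = ∫_0^x \frac{2}{9} dy = \frac{2 x}{9}
E[X] = ∫_0^3 x × (\frac{2 x}{9}) dx = 2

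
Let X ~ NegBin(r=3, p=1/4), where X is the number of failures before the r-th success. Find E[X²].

Using the identity E[X²] = Var(X) + (E[X])²:
E[X] = 9
Var(X) = 36
E[X²] = 36 + (9)²
= 117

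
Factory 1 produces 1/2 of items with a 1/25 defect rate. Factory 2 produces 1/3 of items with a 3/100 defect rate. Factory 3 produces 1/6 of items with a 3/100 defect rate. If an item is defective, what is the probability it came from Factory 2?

Using Bayes' theorem:
P(F1) = 1/2, P(D|F1) = 1/25
P(F2) = 1/3, P(D|F2) = 3/100
P(F3) = 1/6, P(D|F3) = 3/100
P(D) = P(D|F1)P(F1) + P(D|F2)P(F2) + P(D|F3)P(F3)
     = \frac{7}{200}
P(F2|D) = P(D|F2)P(F2) / P(D)
= \frac{2}{7}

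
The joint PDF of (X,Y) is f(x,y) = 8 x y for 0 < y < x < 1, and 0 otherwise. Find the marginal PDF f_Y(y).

f_Y(y) = ∫_y^1 8 x y dx = 4 y \left(1 - y^{2}\right)
for 0 < y < 1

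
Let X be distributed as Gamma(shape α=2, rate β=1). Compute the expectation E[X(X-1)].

E[X(X-1)] = E[X² - X] = E[X²] - E[X]
E[X] = 2
E[X²] = Var(X) + (E[X])² = 2 + (2)² = 6
E[X(X-1)] = 6 - 2 = 4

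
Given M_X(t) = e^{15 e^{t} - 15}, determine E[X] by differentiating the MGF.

To find E[X], compute M^(1)(0):
M^(1)(t) = 15 e^{t} e^{15 e^{t} - 15}
M^(1)(0) = 15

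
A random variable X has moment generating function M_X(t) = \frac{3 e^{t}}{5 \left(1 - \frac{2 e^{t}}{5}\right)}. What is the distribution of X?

The MGF M(t) = \frac{3 e^{t}}{5 \left(1 - \frac{2 e^{t}}{5}\right)} is the standard form for the Geometric distribution.
Comparing with the known MGF formula identifies: Geometric(p=3/5), X = trial number of first success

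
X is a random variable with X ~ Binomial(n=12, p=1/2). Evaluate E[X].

For X ~ Binomial(n=12, p=1/2), the expected value is:
E[X] = 6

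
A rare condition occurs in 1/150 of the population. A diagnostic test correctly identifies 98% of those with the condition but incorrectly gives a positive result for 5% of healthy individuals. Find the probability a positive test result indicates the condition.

Let D = the rare event, + = positive/flagged.
P(D) = 1/150
P(+|D) = 98/100 = 49/50
P(+|D') = 5/100 = 1/20
P(+) = P(+|D)P(D) + P(+|D')P(D')
     = \frac{49}{50} × \frac{1}{150} + \frac{1}{20} × \frac{149}{150}
     = \frac{281}{5000}
P(D|+) = P(+|D)P(D)/P(+) = \frac{98}{843}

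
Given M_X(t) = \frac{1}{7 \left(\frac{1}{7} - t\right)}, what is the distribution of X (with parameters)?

The MGF M(t) = \frac{1}{7 \left(\frac{1}{7} - t\right)} is the standard form for the Exponential distribution.
Comparing with the known MGF formula identifies: Exponential(rate λ=1/7)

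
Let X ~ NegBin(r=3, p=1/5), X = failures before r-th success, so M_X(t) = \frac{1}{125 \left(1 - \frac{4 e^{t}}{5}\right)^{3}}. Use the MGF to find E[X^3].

To find E[X^3], compute M^(3)(0):
M^(1)(t) = \frac{12 e^{t}}{625 \left(1 - \frac{4 e^{t}}{5}\right)^{4}}
M^(2)(t) = \frac{12 e^{t}}{625 \left(1 - \frac{4 e^{t}}{5}\right)^{4}} + \frac{192 e^{2 t}}{3125 \left(1 - \frac{4 e^{t}}{5}\right)^{5}}
M^(3)(t) = \frac{12 e^{t}}{625 \left(1 - \frac{4 e^{t}}{5}\right)^{4}} + \frac{576 e^{2 t}}{3125 \left(1 - \frac{4 e^{t}}{5}\right)^{5}} + \frac{768 e^{3 t}}{3125 \left(1 - \frac{4 e^{t}}{5}\right)^{6}}
M^(3)(0) = 4428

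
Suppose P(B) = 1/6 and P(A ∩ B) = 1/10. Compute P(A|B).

P(A|B) = P(A ∩ B) / P(B)
= (1/10) / (1/6)
= 3/5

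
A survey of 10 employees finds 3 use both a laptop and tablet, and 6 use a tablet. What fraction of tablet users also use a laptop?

P(A ∩ B) = 3/10
P(B) = 6/10 = 3/5
P(A|B) = P(A ∩ B) / P(B) = (3/10) / (3/5) = 1/2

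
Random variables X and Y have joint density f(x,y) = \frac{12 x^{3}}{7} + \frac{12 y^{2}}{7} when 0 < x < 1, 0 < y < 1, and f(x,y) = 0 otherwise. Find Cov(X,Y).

E[XY] = ∫∫ xy × f(x,y) dx dy = \frac{27}{70}
E[X] = \frac{22}{35}
E[Y] = \frac{9}{14}
Cov(X,Y) = E[XY] - E[X]E[Y] = - \frac{9}{490}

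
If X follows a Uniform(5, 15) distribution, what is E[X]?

For X ~ Uniform(5, 15), the expected value is:
E[X] = 10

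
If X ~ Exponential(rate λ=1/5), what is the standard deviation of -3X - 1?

For X ~ Exponential(rate λ=1/5):
Var(X) = 25
SD(X) = √(Var(X)) = √(25) = 5
SD(-3X - 1) = |-3| × SD(X) = 3 × 5 = 15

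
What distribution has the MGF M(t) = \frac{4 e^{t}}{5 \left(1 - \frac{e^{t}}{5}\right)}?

The MGF M(t) = \frac{4 e^{t}}{5 \left(1 - \frac{e^{t}}{5}\right)} is the standard form for the Geometric distribution.
Comparing with the known MGF formula identifies: Geometric(p=4/5), X = trial number of first success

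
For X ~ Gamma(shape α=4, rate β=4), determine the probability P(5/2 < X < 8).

P(5/2 < X < 8) = ∫_{5/2}^{8} f(x) dx
where f(x) = \frac{128 x^{3} e^{- 4 x}}{3}
= \frac{-18019 + 683 e^{22}}{3 e^{32}}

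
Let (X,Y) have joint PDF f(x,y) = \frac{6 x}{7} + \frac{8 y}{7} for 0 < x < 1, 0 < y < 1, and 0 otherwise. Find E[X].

E[X] = ∫_0^1 ∫_0^1 x × f(x,y) dy dx
= ∫_0^1 ∫_0^1 x × (\frac{6 x}{7} + \frac{8 y}{7}) dy dx
= \frac{4}{7}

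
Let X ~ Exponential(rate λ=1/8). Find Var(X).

For X ~ Exponential(rate λ=1/8):
Var(X) = 64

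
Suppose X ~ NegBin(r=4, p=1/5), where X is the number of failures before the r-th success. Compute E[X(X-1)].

E[X(X-1)] = E[X² - X] = E[X²] - E[X]
E[X] = 16
E[X²] = Var(X) + (E[X])² = 80 + (16)² = 336
E[X(X-1)] = 336 - 16 = 320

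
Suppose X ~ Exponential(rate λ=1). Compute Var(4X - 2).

For X ~ Exponential(rate λ=1):
Var(X) = 1
Var(4X - 2) = (4)² × Var(X) = 16 × 1 = 16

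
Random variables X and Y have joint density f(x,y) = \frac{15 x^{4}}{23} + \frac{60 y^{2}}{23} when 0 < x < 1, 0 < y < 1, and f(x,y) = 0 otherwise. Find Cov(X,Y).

E[XY] = ∫∫ xy × f(x,y) dx dy = \frac{35}{92}
E[X] = \frac{25}{46}
E[Y] = \frac{33}{46}
Cov(X,Y) = E[XY] - E[X]E[Y] = - \frac{5}{529}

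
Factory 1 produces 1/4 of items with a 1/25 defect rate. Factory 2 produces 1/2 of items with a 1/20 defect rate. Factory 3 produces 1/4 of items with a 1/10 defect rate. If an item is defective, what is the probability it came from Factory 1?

Using Bayes' theorem:
P(F1) = 1/4, P(D|F1) = 1/25
P(F2) = 1/2, P(D|F2) = 1/20
P(F3) = 1/4, P(D|F3) = 1/10
P(D) = P(D|F1)P(F1) + P(D|F2)P(F2) + P(D|F3)P(F3)
     = \frac{3}{50}
P(F1|D) = P(D|F1)P(F1) / P(D)
= \frac{1}{6}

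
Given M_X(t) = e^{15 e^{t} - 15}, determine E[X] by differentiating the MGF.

To find E[X], compute M^(1)(0):
M^(1)(t) = 15 e^{t} e^{15 e^{t} - 15}
M^(1)(0) = 15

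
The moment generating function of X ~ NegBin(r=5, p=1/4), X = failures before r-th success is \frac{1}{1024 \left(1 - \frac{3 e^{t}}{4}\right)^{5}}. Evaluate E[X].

To find E[X], compute M^(1)(0):
M^(1)(t) = \frac{15 e^{t}}{4096 \left(1 - \frac{3 e^{t}}{4}\right)^{6}}
M^(1)(0) = 15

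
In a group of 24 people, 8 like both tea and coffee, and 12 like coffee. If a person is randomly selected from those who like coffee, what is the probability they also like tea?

P(A ∩ B) = 8/24 = 1/3
P(B) = 12/24 = 1/2
P(A|B) = P(A ∩ B) / P(B) = (1/3) / (1/2) = 2/3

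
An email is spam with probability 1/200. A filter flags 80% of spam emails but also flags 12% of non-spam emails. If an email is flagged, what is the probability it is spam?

Let D = the rare event, + = positive/flagged.
P(D) = 1/200
P(+|D) = 80/100 = 4/5
P(+|D') = 12/100 = 3/25
P(+) = P(+|D)P(D) + P(+|D')P(D')
     = \frac{4}{5} × \frac{1}{200} + \frac{3}{25} × \frac{199}{200}
     = \frac{617}{5000}
P(D|+) = P(+|D)P(D)/P(+) = \frac{20}{617}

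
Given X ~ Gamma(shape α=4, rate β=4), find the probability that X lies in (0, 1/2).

P(0 < X < 1/2) = ∫_{0}^{1/2} f(x) dx
where f(x) = \frac{128 x^{3} e^{- 4 x}}{3}
= 1 - \frac{19}{3 e^{2}}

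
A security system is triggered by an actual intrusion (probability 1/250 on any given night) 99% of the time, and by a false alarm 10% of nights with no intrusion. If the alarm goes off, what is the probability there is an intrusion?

Let D = the rare event, + = positive/flagged.
P(D) = 1/250
P(+|D) = 99/100
P(+|D') = 10/100 = 1/10
P(+) = P(+|D)P(D) + P(+|D')P(D')
     = \frac{99}{100} × \frac{1}{250} + \frac{1}{10} × \frac{249}{250}
     = \frac{2589}{25000}
P(D|+) = P(+|D)P(D)/P(+) = \frac{33}{863}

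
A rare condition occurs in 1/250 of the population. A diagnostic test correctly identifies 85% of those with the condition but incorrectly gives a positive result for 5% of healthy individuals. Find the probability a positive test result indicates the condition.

Let D = the rare event, + = positive/flagged.
P(D) = 1/250
P(+|D) = 85/100 = 17/20
P(+|D') = 5/100 = 1/20
P(+) = P(+|D)P(D) + P(+|D')P(D')
     = \frac{17}{20} × \frac{1}{250} + \frac{1}{20} × \frac{249}{250}
     = \frac{133}{2500}
P(D|+) = P(+|D)P(D)/P(+) = \frac{17}{266}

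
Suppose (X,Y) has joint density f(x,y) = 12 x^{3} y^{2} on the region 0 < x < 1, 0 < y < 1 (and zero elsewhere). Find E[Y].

E[Y] = ∫_0^1 ∫_0^1 y × f(x,y) dx dy
= \frac{3}{4}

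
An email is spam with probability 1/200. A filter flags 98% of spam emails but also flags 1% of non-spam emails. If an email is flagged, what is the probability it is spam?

Let D = the rare event, + = positive/flagged.
P(D) = 1/200
P(+|D) = 98/100 = 49/50
P(+|D') = 1/100
P(+) = P(+|D)P(D) + P(+|D')P(D')
     = \frac{49}{50} × \frac{1}{200} + \frac{1}{100} × \frac{199}{200}
     = \frac{297}{20000}
P(D|+) = P(+|D)P(D)/P(+) = \frac{98}{297}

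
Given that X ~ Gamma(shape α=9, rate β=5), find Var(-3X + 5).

For X ~ Gamma(shape α=9, rate β=5):
Var(X) = \frac{9}{25}
Var(-3X + 5) = (-3)² × Var(X) = 9 × \frac{9}{25} = \frac{81}{25}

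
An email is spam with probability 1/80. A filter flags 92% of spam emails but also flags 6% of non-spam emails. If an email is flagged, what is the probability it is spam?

Let D = the rare event, + = positive/flagged.
P(D) = 1/80
P(+|D) = 92/100 = 23/25
P(+|D') = 6/100 = 3/50
P(+) = P(+|D)P(D) + P(+|D')P(D')
     = \frac{23}{25} × \frac{1}{80} + \frac{3}{50} × \frac{79}{80}
     = \frac{283}{4000}
P(D|+) = P(+|D)P(D)/P(+) = \frac{46}{283}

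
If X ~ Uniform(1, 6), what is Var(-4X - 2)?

For X ~ Uniform(1, 6):
Var(X) = \frac{25}{12}
Var(-4X - 2) = (-4)² × Var(X) = 16 × \frac{25}{12} = \frac{100}{3}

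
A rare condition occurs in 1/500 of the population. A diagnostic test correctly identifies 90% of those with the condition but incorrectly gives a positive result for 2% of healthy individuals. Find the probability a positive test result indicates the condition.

Let D = the rare event, + = positive/flagged.
P(D) = 1/500
P(+|D) = 90/100 = 9/10
P(+|D') = 2/100 = 1/50
P(+) = P(+|D)P(D) + P(+|D')P(D')
     = \frac{9}{10} × \frac{1}{500} + \frac{1}{50} × \frac{499}{500}
     = \frac{68}{3125}
P(D|+) = P(+|D)P(D)/P(+) = \frac{45}{544}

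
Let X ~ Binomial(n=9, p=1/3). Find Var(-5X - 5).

For X ~ Binomial(n=9, p=1/3):
Var(X) = 2
Var(-5X - 5) = (-5)² × Var(X) = 25 × 2 = 50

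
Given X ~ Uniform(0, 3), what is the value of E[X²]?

Using the identity E[X²] = Var(X) + (E[X])²:
E[X] = \frac{3}{2}
Var(X) = \frac{3}{4}
E[X²] = \frac{3}{4} + (\frac{3}{2})²
= 3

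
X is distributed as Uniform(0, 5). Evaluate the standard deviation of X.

For X ~ Uniform(0, 5):
Var(X) = \frac{25}{12}
SD(X) = √(Var(X)) = √(\frac{25}{12}) = \frac{5 \sqrt{3}}{6}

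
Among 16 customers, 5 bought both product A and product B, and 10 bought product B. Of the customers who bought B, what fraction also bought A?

P(A ∩ B) = 5/16
P(B) = 10/16 = 5/8
P(A|B) = P(A ∩ B) / P(B) = (5/16) / (5/8) = 1/2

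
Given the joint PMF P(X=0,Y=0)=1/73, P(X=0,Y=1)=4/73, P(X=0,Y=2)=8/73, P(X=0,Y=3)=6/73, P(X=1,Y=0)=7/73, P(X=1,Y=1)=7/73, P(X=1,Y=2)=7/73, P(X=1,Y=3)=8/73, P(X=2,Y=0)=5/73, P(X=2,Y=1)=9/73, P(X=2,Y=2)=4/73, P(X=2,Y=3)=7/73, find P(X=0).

P(X=0) = P(X=0,Y=0) + P(X=0,Y=1) + P(X=0,Y=2) + P(X=0,Y=3)
= 1/73 + 4/73 + 8/73 + 6/73
= 19/73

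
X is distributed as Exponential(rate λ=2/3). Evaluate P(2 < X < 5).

P(2 < X < 5) = ∫_{2}^{5} f(x) dx
where f(x) = \frac{2 e^{- \frac{2 x}{3}}}{3}
= - \frac{1 - e^{2}}{e^{\frac{10}{3}}}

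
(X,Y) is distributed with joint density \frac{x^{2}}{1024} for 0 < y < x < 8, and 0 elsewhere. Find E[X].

f_X(x) = ∫_0^x \frac{x^{2}}{1024} dy = \frac{x^{3}}{1024}
E[X] = ∫_0^8 x × (\frac{x^{3}}{1024}) dx = \frac{32}{5}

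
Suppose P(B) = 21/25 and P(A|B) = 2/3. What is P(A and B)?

By definition, P(A|B) = P(A ∩ B) / P(B)
So P(A ∩ B) = P(A|B) × P(B)
= 2/3 × 21/25
= 14/25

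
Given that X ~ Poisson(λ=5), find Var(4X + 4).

For X ~ Poisson(λ=5):
Var(X) = 5
Var(4X + 4) = (4)² × Var(X) = 16 × 5 = 80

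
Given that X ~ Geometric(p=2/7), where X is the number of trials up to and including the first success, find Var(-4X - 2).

For X ~ Geometric(p=2/7), where X is the number of trials up to and including the first success:
Var(X) = \frac{35}{4}
Var(-4X - 2) = (-4)² × Var(X) = 16 × \frac{35}{4} = 140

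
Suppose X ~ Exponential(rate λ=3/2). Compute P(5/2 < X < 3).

P(5/2 < X < 3) = ∫_{5/2}^{3} f(x) dx
where f(x) = \frac{3 e^{- \frac{3 x}{2}}}{2}
= - \frac{1}{e^{\frac{9}{2}}} + e^{- \frac{15}{4}}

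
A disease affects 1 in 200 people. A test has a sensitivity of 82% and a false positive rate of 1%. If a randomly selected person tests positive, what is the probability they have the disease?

Let D = the rare event, + = positive/flagged.
P(D) = 1/200
P(+|D) = 82/100 = 41/50
P(+|D') = 1/100
P(+) = P(+|D)P(D) + P(+|D')P(D')
     = \frac{41}{50} × \frac{1}{200} + \frac{1}{100} × \frac{199}{200}
     = \frac{281}{20000}
P(D|+) = P(+|D)P(D)/P(+) = \frac{82}{281}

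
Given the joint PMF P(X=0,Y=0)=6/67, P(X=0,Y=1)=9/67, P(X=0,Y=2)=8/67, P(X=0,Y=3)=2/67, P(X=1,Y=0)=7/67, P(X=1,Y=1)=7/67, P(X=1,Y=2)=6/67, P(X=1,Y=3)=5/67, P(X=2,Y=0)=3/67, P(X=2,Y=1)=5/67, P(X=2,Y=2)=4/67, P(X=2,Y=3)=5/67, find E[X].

First find marginal of X:
P(X=0) = 25/67
P(X=1) = 25/67
P(X=2) = 17/67
E[X] = 0 × 25/67 + 1 × 25/67 + 2 × 17/67 = 59/67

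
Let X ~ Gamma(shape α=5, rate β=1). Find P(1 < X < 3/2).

P(1 < X < 3/2) = ∫_{1}^{3/2} f(x) dx
where f(x) = \frac{x^{4} e^{- x}}{24}
= - \frac{563}{128 e^{\frac{3}{2}}} + \frac{65}{24 e}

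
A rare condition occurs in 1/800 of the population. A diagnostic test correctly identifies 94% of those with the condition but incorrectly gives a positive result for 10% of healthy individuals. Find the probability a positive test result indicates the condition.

Let D = the rare event, + = positive/flagged.
P(D) = 1/800
P(+|D) = 94/100 = 47/50
P(+|D') = 10/100 = 1/10
P(+) = P(+|D)P(D) + P(+|D')P(D')
     = \frac{47}{50} × \frac{1}{800} + \frac{1}{10} × \frac{799}{800}
     = \frac{2021}{20000}
P(D|+) = P(+|D)P(D)/P(+) = \frac{1}{86}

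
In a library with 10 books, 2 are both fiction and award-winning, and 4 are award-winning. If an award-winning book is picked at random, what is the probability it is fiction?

P(A ∩ B) = 2/10 = 1/5
P(B) = 4/10 = 2/5
P(A|B) = P(A ∩ B) / P(B) = (1/5) / (2/5) = 1/2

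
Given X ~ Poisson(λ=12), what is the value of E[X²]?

Using the identity E[X²] = Var(X) + (E[X])²:
E[X] = 12
Var(X) = 12
E[X²] = 12 + (12)²
= 156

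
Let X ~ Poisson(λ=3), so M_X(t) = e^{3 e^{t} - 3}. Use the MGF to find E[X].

To find E[X], compute M^(1)(0):
M^(1)(t) = 3 e^{t} e^{3 e^{t} - 3}
M^(1)(0) = 3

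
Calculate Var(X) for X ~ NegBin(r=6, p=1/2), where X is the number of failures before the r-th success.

For X ~ NegBin(r=6, p=1/2), where X is the number of failures before the r-th success:
Var(X) = 12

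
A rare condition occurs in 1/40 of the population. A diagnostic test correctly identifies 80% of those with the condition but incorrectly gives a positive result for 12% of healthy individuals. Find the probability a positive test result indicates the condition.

Let D = the rare event, + = positive/flagged.
P(D) = 1/40
P(+|D) = 80/100 = 4/5
P(+|D') = 12/100 = 3/25
P(+) = P(+|D)P(D) + P(+|D')P(D')
     = \frac{4}{5} × \frac{1}{40} + \frac{3}{25} × \frac{39}{40}
     = \frac{137}{1000}
P(D|+) = P(+|D)P(D)/P(+) = \frac{20}{137}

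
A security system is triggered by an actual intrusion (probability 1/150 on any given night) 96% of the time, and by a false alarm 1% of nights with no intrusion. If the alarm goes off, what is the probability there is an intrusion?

Let D = the rare event, + = positive/flagged.
P(D) = 1/150
P(+|D) = 96/100 = 24/25
P(+|D') = 1/100
P(+) = P(+|D)P(D) + P(+|D')P(D')
     = \frac{24}{25} × \frac{1}{150} + \frac{1}{100} × \frac{149}{150}
     = \frac{49}{3000}
P(D|+) = P(+|D)P(D)/P(+) = \frac{96}{245}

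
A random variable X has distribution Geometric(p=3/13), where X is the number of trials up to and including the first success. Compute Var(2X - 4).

For X ~ Geometric(p=3/13), where X is the number of trials up to and including the first success:
Var(X) = \frac{130}{9}
Var(2X - 4) = (2)² × Var(X) = 4 × \frac{130}{9} = \frac{520}{9}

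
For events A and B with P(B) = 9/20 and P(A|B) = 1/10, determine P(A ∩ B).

By definition, P(A|B) = P(A ∩ B) / P(B)
So P(A ∩ B) = P(A|B) × P(B)
= 1/10 × 9/20
= 9/200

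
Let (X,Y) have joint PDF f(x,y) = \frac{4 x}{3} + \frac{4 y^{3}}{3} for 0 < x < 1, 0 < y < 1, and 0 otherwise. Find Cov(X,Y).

E[XY] = ∫∫ xy × f(x,y) dx dy = \frac{16}{45}
E[X] = \frac{11}{18}
E[Y] = \frac{3}{5}
Cov(X,Y) = E[XY] - E[X]E[Y] = - \frac{1}{90}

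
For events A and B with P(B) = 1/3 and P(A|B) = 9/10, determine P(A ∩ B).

By definition, P(A|B) = P(A ∩ B) / P(B)
So P(A ∩ B) = P(A|B) × P(B)
= 9/10 × 1/3
= 3/10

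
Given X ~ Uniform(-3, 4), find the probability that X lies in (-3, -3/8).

P(-3 < X < -3/8) = ∫_{-3}^{-3/8} f(x) dx
where f(x) = \frac{1}{7}
= \frac{3}{8}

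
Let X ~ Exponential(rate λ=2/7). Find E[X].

For X ~ Exponential(rate λ=2/7), the expected value is:
E[X] = \frac{7}{2}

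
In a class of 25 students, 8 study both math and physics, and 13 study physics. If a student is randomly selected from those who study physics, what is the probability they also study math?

P(A ∩ B) = 8/25
P(B) = 13/25
P(A|B) = P(A ∩ B) / P(B) = (8/25) / (13/25) = 8/13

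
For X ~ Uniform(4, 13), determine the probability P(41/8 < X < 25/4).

P(41/8 < X < 25/4) = ∫_{41/8}^{25/4} f(x) dx
where f(x) = \frac{1}{9}
= \frac{1}{8}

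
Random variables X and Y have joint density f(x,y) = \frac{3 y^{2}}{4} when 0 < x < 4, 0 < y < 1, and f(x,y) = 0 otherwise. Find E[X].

f_X(x) = ∫_0^1 \frac{3 y^{2}}{4} dy = \frac{1}{4}
E[X] = ∫_0^4 x × (\frac{1}{4}) dx = 2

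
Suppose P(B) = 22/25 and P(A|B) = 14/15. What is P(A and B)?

By definition, P(A|B) = P(A ∩ B) / P(B)
So P(A ∩ B) = P(A|B) × P(B)
= 14/15 × 22/25
= 308/375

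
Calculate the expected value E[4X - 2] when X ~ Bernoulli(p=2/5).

For X ~ Bernoulli(p=2/5):
E[X] = \frac{2}{5}
E[4X - 2] = 4 × E[X] - 2 = - \frac{2}{5}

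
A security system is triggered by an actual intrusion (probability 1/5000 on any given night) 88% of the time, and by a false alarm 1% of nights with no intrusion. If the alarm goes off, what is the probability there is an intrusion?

Let D = the rare event, + = positive/flagged.
P(D) = 1/5000
P(+|D) = 88/100 = 22/25
P(+|D') = 1/100
P(+) = P(+|D)P(D) + P(+|D')P(D')
     = \frac{22}{25} × \frac{1}{5000} + \frac{1}{100} × \frac{4999}{5000}
     = \frac{5087}{500000}
P(D|+) = P(+|D)P(D)/P(+) = \frac{88}{5087}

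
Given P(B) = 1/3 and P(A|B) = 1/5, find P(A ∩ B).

By definition, P(A|B) = P(A ∩ B) / P(B)
So P(A ∩ B) = P(A|B) × P(B)
= 1/5 × 1/3
= 1/15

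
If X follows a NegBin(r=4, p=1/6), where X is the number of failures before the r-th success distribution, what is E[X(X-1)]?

E[X(X-1)] = E[X² - X] = E[X²] - E[X]
E[X] = 20
E[X²] = Var(X) + (E[X])² = 120 + (20)² = 520
E[X(X-1)] = 520 - 20 = 500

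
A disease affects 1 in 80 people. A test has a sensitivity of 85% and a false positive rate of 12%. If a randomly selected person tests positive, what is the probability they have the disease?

Let D = the rare event, + = positive/flagged.
P(D) = 1/80
P(+|D) = 85/100 = 17/20
P(+|D') = 12/100 = 3/25
P(+) = P(+|D)P(D) + P(+|D')P(D')
     = \frac{17}{20} × \frac{1}{80} + \frac{3}{25} × \frac{79}{80}
     = \frac{1033}{8000}
P(D|+) = P(+|D)P(D)/P(+) = \frac{85}{1033}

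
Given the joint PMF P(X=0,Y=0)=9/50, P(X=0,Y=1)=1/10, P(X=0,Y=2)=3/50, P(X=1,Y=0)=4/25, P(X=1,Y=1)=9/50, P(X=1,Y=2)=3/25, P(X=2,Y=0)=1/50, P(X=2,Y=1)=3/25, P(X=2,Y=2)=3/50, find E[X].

First find marginal of X:
P(X=0) = 17/50
P(X=1) = 23/50
P(X=2) = 1/5
E[X] = 0 × 17/50 + 1 × 23/50 + 2 × 1/5 = 43/50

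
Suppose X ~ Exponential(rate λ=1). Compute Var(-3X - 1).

For X ~ Exponential(rate λ=1):
Var(X) = 1
Var(-3X - 1) = (-3)² × Var(X) = 9 × 1 = 9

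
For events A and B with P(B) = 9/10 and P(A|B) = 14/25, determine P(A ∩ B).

By definition, P(A|B) = P(A ∩ B) / P(B)
So P(A ∩ B) = P(A|B) × P(B)
= 14/25 × 9/10
= 63/125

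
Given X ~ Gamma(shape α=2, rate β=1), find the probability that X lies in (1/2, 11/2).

P(1/2 < X < 11/2) = ∫_{1/2}^{11/2} f(x) dx
where f(x) = x e^{- x}
= \frac{-13 + 3 e^{5}}{2 e^{\frac{11}{2}}}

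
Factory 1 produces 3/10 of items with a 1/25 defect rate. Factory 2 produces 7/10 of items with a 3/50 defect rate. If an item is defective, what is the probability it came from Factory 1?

Using Bayes' theorem:
P(F1) = 3/10, P(D|F1) = 1/25
P(F2) = 7/10, P(D|F2) = 3/50
P(D) = P(D|F1)P(F1) + P(D|F2)P(F2)
     = \frac{27}{500}
P(F1|D) = P(D|F1)P(F1) / P(D)
= \frac{2}{9}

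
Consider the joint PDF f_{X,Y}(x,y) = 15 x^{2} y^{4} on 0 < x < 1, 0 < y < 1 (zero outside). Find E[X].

E[X] = ∫_0^1 ∫_0^1 x × f(x,y) dy dx
= ∫_0^1 ∫_0^1 x × (15 x^{2} y^{4}) dy dx
= \frac{3}{4}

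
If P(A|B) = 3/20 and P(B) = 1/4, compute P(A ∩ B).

By definition, P(A|B) = P(A ∩ B) / P(B)
So P(A ∩ B) = P(A|B) × P(B)
= 3/20 × 1/4
= 3/80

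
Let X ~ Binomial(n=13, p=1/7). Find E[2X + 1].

For X ~ Binomial(n=13, p=1/7):
E[X] = \frac{13}{7}
E[2X + 1] = 2 × E[X] + 1 = \frac{33}{7}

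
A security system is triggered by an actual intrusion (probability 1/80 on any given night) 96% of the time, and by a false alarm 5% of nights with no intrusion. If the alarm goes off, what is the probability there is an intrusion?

Let D = the rare event, + = positive/flagged.
P(D) = 1/80
P(+|D) = 96/100 = 24/25
P(+|D') = 5/100 = 1/20
P(+) = P(+|D)P(D) + P(+|D')P(D')
     = \frac{24}{25} × \frac{1}{80} + \frac{1}{20} × \frac{79}{80}
     = \frac{491}{8000}
P(D|+) = P(+|D)P(D)/P(+) = \frac{96}{491}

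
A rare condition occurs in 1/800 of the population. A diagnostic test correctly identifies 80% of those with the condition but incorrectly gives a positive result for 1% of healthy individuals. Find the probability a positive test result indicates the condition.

Let D = the rare event, + = positive/flagged.
P(D) = 1/800
P(+|D) = 80/100 = 4/5
P(+|D') = 1/100
P(+) = P(+|D)P(D) + P(+|D')P(D')
     = \frac{4}{5} × \frac{1}{800} + \frac{1}{100} × \frac{799}{800}
     = \frac{879}{80000}
P(D|+) = P(+|D)P(D)/P(+) = \frac{80}{879}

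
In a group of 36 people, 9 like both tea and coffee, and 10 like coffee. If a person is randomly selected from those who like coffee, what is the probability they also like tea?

P(A ∩ B) = 9/36 = 1/4
P(B) = 10/36 = 5/18
P(A|B) = P(A ∩ B) / P(B) = (1/4) / (5/18) = 9/10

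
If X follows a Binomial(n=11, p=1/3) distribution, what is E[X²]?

Using the identity E[X²] = Var(X) + (E[X])²:
E[X] = \frac{11}{3}
Var(X) = \frac{22}{9}
E[X²] = \frac{22}{9} + (\frac{11}{3})²
= \frac{143}{9}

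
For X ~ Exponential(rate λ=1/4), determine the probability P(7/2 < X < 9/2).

P(7/2 < X < 9/2) = ∫_{7/2}^{9/2} f(x) dx
where f(x) = \frac{e^{- \frac{x}{4}}}{4}
= - \frac{1 - e^{\frac{1}{4}}}{e^{\frac{9}{8}}}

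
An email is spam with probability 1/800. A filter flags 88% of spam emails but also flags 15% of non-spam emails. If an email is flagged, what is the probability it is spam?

Let D = the rare event, + = positive/flagged.
P(D) = 1/800
P(+|D) = 88/100 = 22/25
P(+|D') = 15/100 = 3/20
P(+) = P(+|D)P(D) + P(+|D')P(D')
     = \frac{22}{25} × \frac{1}{800} + \frac{3}{20} × \frac{799}{800}
     = \frac{12073}{80000}
P(D|+) = P(+|D)P(D)/P(+) = \frac{88}{12073}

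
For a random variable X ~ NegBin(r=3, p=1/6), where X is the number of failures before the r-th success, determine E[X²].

Using the identity E[X²] = Var(X) + (E[X])²:
E[X] = 15
Var(X) = 90
E[X²] = 90 + (15)²
= 315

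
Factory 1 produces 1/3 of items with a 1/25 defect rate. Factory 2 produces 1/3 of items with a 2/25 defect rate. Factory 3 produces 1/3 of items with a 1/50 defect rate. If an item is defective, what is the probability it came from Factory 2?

Using Bayes' theorem:
P(F1) = 1/3, P(D|F1) = 1/25
P(F2) = 1/3, P(D|F2) = 2/25
P(F3) = 1/3, P(D|F3) = 1/50
P(D) = P(D|F1)P(F1) + P(D|F2)P(F2) + P(D|F3)P(F3)
     = \frac{7}{150}
P(F2|D) = P(D|F2)P(F2) / P(D)
= \frac{4}{7}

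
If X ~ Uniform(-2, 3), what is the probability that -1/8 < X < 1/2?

P(-1/8 < X < 1/2) = ∫_{-1/8}^{1/2} f(x) dx
where f(x) = \frac{1}{5}
= \frac{1}{8}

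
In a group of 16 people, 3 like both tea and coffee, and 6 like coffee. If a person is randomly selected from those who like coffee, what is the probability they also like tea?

P(A ∩ B) = 3/16
P(B) = 6/16 = 3/8
P(A|B) = P(A ∩ B) / P(B) = (3/16) / (3/8) = 1/2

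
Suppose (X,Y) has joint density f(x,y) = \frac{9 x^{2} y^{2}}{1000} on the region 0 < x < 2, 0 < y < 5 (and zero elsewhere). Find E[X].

f_X(x) = ∫_0^5 \frac{9 x^{2} y^{2}}{1000} dy = \frac{3 x^{2}}{8}
E[X] = ∫_0^2 x × (\frac{3 x^{2}}{8}) dx = \frac{3}{2}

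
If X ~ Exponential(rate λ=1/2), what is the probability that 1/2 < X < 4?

P(1/2 < X < 4) = ∫_{1/2}^{4} f(x) dx
where f(x) = \frac{e^{- \frac{x}{2}}}{2}
= - \frac{1}{e^{2}} + e^{- \frac{1}{4}}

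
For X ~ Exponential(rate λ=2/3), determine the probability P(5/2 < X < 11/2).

P(5/2 < X < 11/2) = ∫_{5/2}^{11/2} f(x) dx
where f(x) = \frac{2 e^{- \frac{2 x}{3}}}{3}
= - \frac{1 - e^{2}}{e^{\frac{11}{3}}}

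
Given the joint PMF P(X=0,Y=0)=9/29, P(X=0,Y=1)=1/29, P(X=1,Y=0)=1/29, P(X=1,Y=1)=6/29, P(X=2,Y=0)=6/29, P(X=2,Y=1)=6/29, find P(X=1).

P(X=1) = P(X=1,Y=0) + P(X=1,Y=1)
= 1/29 + 6/29
= 7/29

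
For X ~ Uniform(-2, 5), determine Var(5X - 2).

For X ~ Uniform(-2, 5):
Var(X) = \frac{49}{12}
Var(5X - 2) = (5)² × Var(X) = 25 × \frac{49}{12} = \frac{1225}{12}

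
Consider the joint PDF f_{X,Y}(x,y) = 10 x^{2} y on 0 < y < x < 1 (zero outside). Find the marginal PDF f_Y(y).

f_Y(y) = ∫_y^1 10 x^{2} y dx = \frac{10 y \left(1 - y^{3}\right)}{3}
for 0 < y < 1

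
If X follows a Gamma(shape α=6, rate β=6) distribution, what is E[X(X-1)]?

E[X(X-1)] = E[X² - X] = E[X²] - E[X]
E[X] = 1
E[X²] = Var(X) + (E[X])² = \frac{1}{6} + (1)² = \frac{7}{6}
E[X(X-1)] = \frac{7}{6} - 1 = \frac{1}{6}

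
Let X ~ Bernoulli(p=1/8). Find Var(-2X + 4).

For X ~ Bernoulli(p=1/8):
Var(X) = \frac{7}{64}
Var(-2X + 4) = (-2)² × Var(X) = 4 × \frac{7}{64} = \frac{7}{16}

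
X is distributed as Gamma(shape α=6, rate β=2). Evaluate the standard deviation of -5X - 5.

For X ~ Gamma(shape α=6, rate β=2):
Var(X) = \frac{3}{2}
SD(X) = √(Var(X)) = √(\frac{3}{2}) = \frac{\sqrt{6}}{2}
SD(-5X - 5) = |-5| × SD(X) = 5 × \frac{\sqrt{6}}{2} = \frac{5 \sqrt{6}}{2}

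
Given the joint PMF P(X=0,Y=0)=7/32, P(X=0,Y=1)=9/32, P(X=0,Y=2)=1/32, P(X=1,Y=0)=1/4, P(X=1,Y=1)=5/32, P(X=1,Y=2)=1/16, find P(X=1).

P(X=1) = P(X=1,Y=0) + P(X=1,Y=1) + P(X=1,Y=2)
= 1/4 + 5/32 + 1/16
= 15/32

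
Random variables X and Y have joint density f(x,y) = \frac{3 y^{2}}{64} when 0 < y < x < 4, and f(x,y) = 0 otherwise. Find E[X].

f_X(x) = ∫_0^x \frac{3 y^{2}}{64} dy = \frac{x^{3}}{64}
E[X] = ∫_0^4 x × (\frac{x^{3}}{64}) dx = \frac{16}{5}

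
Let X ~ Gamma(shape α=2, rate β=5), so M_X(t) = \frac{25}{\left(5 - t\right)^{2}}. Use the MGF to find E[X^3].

To find E[X^3], compute M^(3)(0):
M^(1)(t) = \frac{50}{\left(5 - t\right)^{3}}
M^(2)(t) = \frac{150}{\left(5 - t\right)^{4}}
M^(3)(t) = \frac{600}{\left(5 - t\right)^{5}}
M^(3)(0) = \frac{24}{125}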